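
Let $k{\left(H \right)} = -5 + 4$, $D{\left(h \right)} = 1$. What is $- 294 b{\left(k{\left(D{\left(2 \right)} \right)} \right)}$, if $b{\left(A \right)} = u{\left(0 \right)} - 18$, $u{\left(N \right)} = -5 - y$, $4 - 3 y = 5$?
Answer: $6664$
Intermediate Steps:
$y = - \frac{1}{3}$ ($y = \frac{4}{3} - \frac{5}{3} = - \frac{1}{3} \approx -0.33333$)
$k{\left(H \right)} = -1$
$u{\left(N \right)} = - \frac{14}{3}$ ($u{\left(N \right)} = -5 - - \frac{1}{3} = -5 + \frac{1}{3} = - \frac{14}{3}$)
$b{\left(A \right)} = - \frac{68}{3}$ ($b{\left(A \right)} = - \frac{14}{3} - 18 = - \frac{68}{3}$)
$- 294 b{\left(k{\left(D{\left(2 \right)} \right)} \right)} = \left(-294\right) \left(- \frac{68}{3}\right) = 6664$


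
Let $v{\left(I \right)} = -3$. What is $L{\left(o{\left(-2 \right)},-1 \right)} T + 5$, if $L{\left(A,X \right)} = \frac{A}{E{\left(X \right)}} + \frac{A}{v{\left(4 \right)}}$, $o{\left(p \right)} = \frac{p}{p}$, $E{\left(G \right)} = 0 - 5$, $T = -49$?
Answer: $\frac{467}{15} \approx 31.133$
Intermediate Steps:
$E{\left(G \right)} = -5$
$o{\left(p \right)} = 1$
$L{\left(A,X \right)} = - \frac{8 A}{15}$ ($L{\left(A,X \right)} = \frac{A}{-5} + \frac{A}{-3} = A \left(- \frac{1}{5}\right) + A \left(- \frac{1}{3}\right) = - \frac{A}{5} - \frac{A}{3} = - \frac{8 A}{15}$)
$L{\left(o{\left(-2 \right)},-1 \right)} T + 5 = \left(- \frac{8}{15}\right) 1 \left(-49\right) + 5 = \left(- \frac{8}{15}\right) \left(-49\right) + 5 = \frac{392}{15} + 5 = \frac{467}{15}$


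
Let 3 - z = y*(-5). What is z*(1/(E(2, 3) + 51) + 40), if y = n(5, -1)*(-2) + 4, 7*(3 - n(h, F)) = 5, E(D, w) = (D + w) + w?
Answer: 2361/413 ≈ 5.7167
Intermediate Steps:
E(D, w) = D + 2*w
n(h, F) = 16/7 (n(h, F) = 3 - ⅐*5 = 3 - 5/7 = 16/7)
y = -4/7 (y = (16/7)*(-2) + 4 = -32/7 + 4 = -4/7 ≈ -0.57143)
z = ⅐ (z = 3 - (-4)*(-5)/7 = 3 - 1*20/7 = 3 - 20/7 = ⅐ ≈ 0.14286)
z*(1/(E(2, 3) + 51) + 40) = (1/((2 + 2*3) + 51) + 40)/7 = (1/((2 + 6) + 51) + 40)/7 = (1/(8 + 51) + 40)/7 = (1/59 + 40)/7 = (⅐)*(2361/59) = 2361/413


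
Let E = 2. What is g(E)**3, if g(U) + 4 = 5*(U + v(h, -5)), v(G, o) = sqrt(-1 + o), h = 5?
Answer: (6 + 5*I*sqrt(6))**3 ≈ -2484.0 - 514.39*I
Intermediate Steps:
g(U) = -4 + 5*U + 5*I*sqrt(6) (g(U) = -4 + 5*(U + sqrt(-1 - 5)) = -4 + 5*(U + sqrt(-6)) = -4 + 5*(U + I*sqrt(6)) = -4 + (5*U + 5*I*sqrt(6)) = -4 + 5*U + 5*I*sqrt(6))
g(E)**3 = (-4 + 5*2 + 5*I*sqrt(6))**3 = (-4 + 10 + 5*I*sqrt(6))**3 = (6 + 5*I*sqrt(6))**3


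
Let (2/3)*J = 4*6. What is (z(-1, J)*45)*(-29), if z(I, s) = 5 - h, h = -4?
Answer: -11745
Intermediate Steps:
J = 36 (J = 3*(4*6)/2 = (3/2)*24 = 36)
z(I, s) = 9 (z(I, s) = 5 - 1*(-4) = 5 + 4 = 9)
(z(-1, J)*45)*(-29) = (9*45)*(-29) = 405*(-29) = -11745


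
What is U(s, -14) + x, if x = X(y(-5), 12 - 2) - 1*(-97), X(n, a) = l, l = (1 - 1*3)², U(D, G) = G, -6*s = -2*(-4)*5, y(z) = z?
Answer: 87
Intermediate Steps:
s = -20/3 (s = -(-2*(-4))*5/6 = -4*5/3 = -⅙*40 = -20/3 ≈ -6.6667)
l = 4 (l = (1 - 3)² = (-2)² = 4)
X(n, a) = 4
x = 101 (x = 4 - 1*(-97) = 4 + 97 = 101)
U(s, -14) + x = -14 + 101 = 87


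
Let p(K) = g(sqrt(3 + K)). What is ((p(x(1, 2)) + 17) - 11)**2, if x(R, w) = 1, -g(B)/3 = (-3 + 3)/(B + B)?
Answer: 36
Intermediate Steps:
g(B) = 0 (g(B) = -3*(-3 + 3)/(B + B) = -0/(2*B) = -0*1/(2*B) = -3*0 = 0)
p(K) = 0
((p(x(1, 2)) + 17) - 11)**2 = ((0 + 17) - 11)**2 = (17 - 11)**2 = 6**2 = 36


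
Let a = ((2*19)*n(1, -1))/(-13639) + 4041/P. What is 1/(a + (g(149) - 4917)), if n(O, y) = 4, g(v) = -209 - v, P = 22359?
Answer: -101651467/536194249548 ≈ -0.00018958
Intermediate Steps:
a = 17238877/101651467 (a = ((2*19)*4)/(-13639) + 4041/22359 = (38*4)*(-1/13639) + 4041*(1/22359) = 152*(-1/13639) + 1347/7453 = -152/13639 + 1347/7453 = 17238877/101651467 ≈ 0.16959)
1/(a + (g(149) - 4917)) = 1/(17238877/101651467 + ((-209 - 1*149) - 4917)) = 1/(17238877/101651467 + ((-209 - 149) - 4917)) = 1/(17238877/101651467 + (-358 - 4917)) = 1/(17238877/101651467 - 5275) = 1/(-536194249548/101651467) = -101651467/536194249548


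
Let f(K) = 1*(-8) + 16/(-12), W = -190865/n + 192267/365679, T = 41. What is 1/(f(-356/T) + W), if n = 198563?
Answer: -590327799/5766784742 ≈ -0.10237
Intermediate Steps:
W = -85686206/196775933 (W = -190865/198563 + 192267/365679 = -190865*1/198563 + 192267*(1/365679) = -190865/198563 + 21363/40631 = -85686206/196775933 ≈ -0.43545)
f(K) = -28/3 (f(K) = -8 + 16*(-1/12) = -8 - 4/3 = -28/3)
1/(f(-356/T) + W) = 1/(-28/3 - 85686206/196775933) = 1/(-5766784742/590327799) = -590327799/5766784742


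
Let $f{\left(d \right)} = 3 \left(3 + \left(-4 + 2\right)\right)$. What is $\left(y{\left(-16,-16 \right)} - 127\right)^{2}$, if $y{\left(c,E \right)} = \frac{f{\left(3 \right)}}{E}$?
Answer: $\frac{4141225}{256} \approx 16177.0$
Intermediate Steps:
$f{\left(d \right)} = 3$ ($f{\left(d \right)} = 3 \left(3 - 2\right) = 3 \cdot 1 = 3$)
$y{\left(c,E \right)} = \frac{3}{E}$
$\left(y{\left(-16,-16 \right)} - 127\right)^{2} = \left(\frac{3}{-16} - 127\right)^{2} = \left(3 \left(- \frac{1}{16}\right) - 127\right)^{2} = \left(- \frac{3}{16} - 127\right)^{2} = \left(- \frac{2035}{16}\right)^{2} = \frac{4141225}{256}$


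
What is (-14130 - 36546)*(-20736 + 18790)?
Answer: 98615496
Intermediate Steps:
(-14130 - 36546)*(-20736 + 18790) = -50676*(-1946) = 98615496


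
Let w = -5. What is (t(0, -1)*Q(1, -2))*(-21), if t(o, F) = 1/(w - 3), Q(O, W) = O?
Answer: 21/8 ≈ 2.6250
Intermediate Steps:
t(o, F) = -⅛ (t(o, F) = 1/(-5 - 3) = 1/(-8) = -⅛)
(t(0, -1)*Q(1, -2))*(-21) = -⅛*1*(-21) = -⅛*(-21) = 21/8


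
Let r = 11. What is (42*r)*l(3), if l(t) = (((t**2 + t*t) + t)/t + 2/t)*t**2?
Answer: 31878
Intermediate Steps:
l(t) = t**2*(2/t + (t + 2*t**2)/t) (l(t) = (((t**2 + t**2) + t)/t + 2/t)*t**2 = ((2*t**2 + t)/t + 2/t)*t**2 = ((t + 2*t**2)/t + 2/t)*t**2 = (2/t + (t + 2*t**2)/t)*t**2 = t**2*(2/t + (t + 2*t**2)/t))
(42*r)*l(3) = (42*11)*(3*(2 + 3 + 2*3**2)) = 462*(3*(2 + 3 + 2*9)) = 462*(3*(2 + 3 + 18)) = 462*(3*23) = 462*69 = 31878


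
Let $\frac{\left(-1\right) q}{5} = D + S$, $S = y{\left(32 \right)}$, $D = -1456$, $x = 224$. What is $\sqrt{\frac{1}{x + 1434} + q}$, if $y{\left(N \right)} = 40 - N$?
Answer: $\frac{3 \sqrt{2211389002}}{1658} \approx 85.088$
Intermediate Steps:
$S = 8$ ($S = 40 - 32 = 8$)
$q = 7240$ ($q = - 5 \left(-1456 + 8\right) = \left(-5\right) \left(-1448\right) = 7240$)
$\sqrt{\frac{1}{x + 1434} + q} = \sqrt{\frac{1}{224 + 1434} + 7240} = \sqrt{\frac{1}{1658} + 7240} = \sqrt{\frac{12003921}{1658}} = \frac{3 \sqrt{2211389002}}{1658}$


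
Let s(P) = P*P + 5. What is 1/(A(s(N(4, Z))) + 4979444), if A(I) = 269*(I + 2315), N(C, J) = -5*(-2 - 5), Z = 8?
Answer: 1/5933049 ≈ 1.6855e-7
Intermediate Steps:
N(C, J) = 35 (N(C, J) = -5*(-7) = 35)
s(P) = 5 + P² (s(P) = P² + 5 = 5 + P²)
A(I) = 622735 + 269*I (A(I) = 269*(2315 + I) = 622735 + 269*I)
1/(A(s(N(4, Z))) + 4979444) = 1/((622735 + 269*(5 + 35²)) + 4979444) = 1/((622735 + 269*(5 + 1225)) + 4979444) = 1/((622735 + 269*1230) + 4979444) = 1/((622735 + 330870) + 4979444) = 1/(953605 + 4979444) = 1/5933049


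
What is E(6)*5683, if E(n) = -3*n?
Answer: -102294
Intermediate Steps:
E(6)*5683 = -3*6*5683 = -18*5683 = -102294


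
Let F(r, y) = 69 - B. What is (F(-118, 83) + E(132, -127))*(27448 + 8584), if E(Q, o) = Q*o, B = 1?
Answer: -601590272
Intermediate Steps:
F(r, y) = 68 (F(r, y) = 69 - 1*1 = 69 - 1 = 68)
(F(-118, 83) + E(132, -127))*(27448 + 8584) = (68 + 132*(-127))*(27448 + 8584) = (68 - 16764)*36032 = -16696*36032 = -601590272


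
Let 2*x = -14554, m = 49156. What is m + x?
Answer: 41879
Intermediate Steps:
x = -7277 (x = (½)*(-14554) = -7277)
m + x = 49156 - 7277 = 41879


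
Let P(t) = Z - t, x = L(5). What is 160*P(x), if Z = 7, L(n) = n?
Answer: 320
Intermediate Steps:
x = 5
P(t) = 7 - t
160*P(x) = 160*(7 - 1*5) = 160*(7 - 5) = 160*2 = 320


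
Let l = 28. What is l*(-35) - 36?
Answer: -1016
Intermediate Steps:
l*(-35) - 36 = 28*(-35) - 36 = -980 - 36 = -1016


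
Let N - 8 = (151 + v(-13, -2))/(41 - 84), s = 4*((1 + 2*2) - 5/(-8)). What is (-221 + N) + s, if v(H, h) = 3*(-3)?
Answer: -16667/86 ≈ -193.80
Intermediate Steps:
s = 45/2 (s = 4*((1 + 4) - 5*(-⅛)) = 4*(5 + 5/8) = 4*(45/8) = 45/2 ≈ 22.500)
v(H, h) = -9
N = 202/43 (N = 8 + (151 - 9)/(41 - 84) = 8 + 142/(-43) = 8 + 142*(-1/43) = 8 - 142/43 = 202/43 ≈ 4.6977)
(-221 + N) + s = (-221 + 202/43) + 45/2 = -9301/43 + 45/2 = -16667/86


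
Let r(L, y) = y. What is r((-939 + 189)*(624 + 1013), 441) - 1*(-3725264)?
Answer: 3725705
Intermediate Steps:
r((-939 + 189)*(624 + 1013), 441) - 1*(-3725264) = 441 - 1*(-3725264) = 441 + 3725264 = 3725705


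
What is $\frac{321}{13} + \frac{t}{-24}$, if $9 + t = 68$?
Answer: $\frac{6937}{312} \approx 22.234$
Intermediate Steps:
$t = 59$ ($t = -9 + 68 = 59$)
$\frac{321}{13} + \frac{t}{-24} = \frac{321}{13} + \frac{59}{-24} = 321 \cdot \frac{1}{13} + 59 \left(- \frac{1}{24}\right) = \frac{321}{13} - \frac{59}{24} = \frac{6937}{312}$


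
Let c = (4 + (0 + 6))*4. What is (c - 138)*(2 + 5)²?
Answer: -4802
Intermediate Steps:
c = 40 (c = (4 + 6)*4 = 10*4 = 40)
(c - 138)*(2 + 5)² = (40 - 138)*(2 + 5)² = -98*7² = -98*49 = -4802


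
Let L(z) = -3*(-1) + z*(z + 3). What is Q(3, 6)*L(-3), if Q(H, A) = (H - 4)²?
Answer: 3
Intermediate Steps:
L(z) = 3 + z*(3 + z)
Q(H, A) = (-4 + H)²
Q(3, 6)*L(-3) = (-4 + 3)²*(3 + (-3)² + 3*(-3)) = (-1)²*(3 + 9 - 9) = 1*3 = 3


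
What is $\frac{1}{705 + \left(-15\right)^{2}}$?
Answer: $\frac{1}{930} \approx 0.0010753$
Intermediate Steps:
$\frac{1}{705 + \left(-15\right)^{2}} = \frac{1}{705 + 225} = \frac{1}{930}$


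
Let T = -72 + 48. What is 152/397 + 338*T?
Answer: -3220312/397 ≈ -8111.6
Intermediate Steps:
T = -24
152/397 + 338*T = 152/397 + 338*(-24) = 152*(1/397) - 8112 = 152/397 - 8112 = -3220312/397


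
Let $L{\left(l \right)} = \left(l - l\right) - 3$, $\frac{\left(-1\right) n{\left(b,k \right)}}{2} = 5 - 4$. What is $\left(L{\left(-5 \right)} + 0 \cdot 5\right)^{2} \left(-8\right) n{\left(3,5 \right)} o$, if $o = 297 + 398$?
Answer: $100080$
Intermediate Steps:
$n{\left(b,k \right)} = -2$ ($n{\left(b,k \right)} = - 2 \left(5 - 4\right) = \left(-2\right) 1 = -2$)
$L{\left(l \right)} = -3$ ($L{\left(l \right)} = 0 - 3 = -3$)
$o = 695$
$\left(L{\left(-5 \right)} + 0 \cdot 5\right)^{2} \left(-8\right) n{\left(3,5 \right)} o = \left(-3 + 0 \cdot 5\right)^{2} \left(-8\right) \left(-2\right) 695 = \left(-3 + 0\right)^{2} \left(-8\right) \left(-2\right) 695 = \left(-3\right)^{2} \left(-8\right) \left(-2\right) 695 = 9 \left(-8\right) \left(-2\right) 695 = \left(-72\right) \left(-2\right) 695 = 144 \cdot 695 = 100080$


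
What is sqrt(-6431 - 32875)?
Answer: I*sqrt(39306) ≈ 198.26*I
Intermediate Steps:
sqrt(-6431 - 32875) = sqrt(-39306) = I*sqrt(39306)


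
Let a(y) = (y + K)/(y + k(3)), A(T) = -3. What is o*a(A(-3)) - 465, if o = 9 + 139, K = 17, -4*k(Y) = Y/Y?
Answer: -14333/13 ≈ -1102.5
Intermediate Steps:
k(Y) = -¼ (k(Y) = -Y/(4*Y) = -¼*1 = -¼)
o = 148
a(y) = (17 + y)/(-¼ + y) (a(y) = (y + 17)/(y - ¼) = (17 + y)/(-¼ + y))
o*a(A(-3)) - 465 = 148*(4*(17 - 3)/(-1 + 4*(-3))) - 465 = 148*(4*14/(-1 - 12)) - 465 = 148*(4*14/(-13)) - 465 = 148*(4*(-1/13)*14) - 465 = 148*(-56/13) - 465 = -8288/13 - 465 = -14333/13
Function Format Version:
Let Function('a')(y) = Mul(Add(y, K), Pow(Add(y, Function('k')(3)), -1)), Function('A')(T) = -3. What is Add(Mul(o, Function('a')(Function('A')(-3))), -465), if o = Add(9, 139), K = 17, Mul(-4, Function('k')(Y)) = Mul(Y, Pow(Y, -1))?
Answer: Rational(-14333, 13) ≈ -1102.5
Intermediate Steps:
Function('k')(Y) = Rational(-1, 4) (Function('k')(Y) = Mul(Rational(-1, 4), Mul(Y, Pow(Y, -1))) = Mul(Rational(-1, 4), 1) = Rational(-1, 4))
o = 148
Function('a')(y) = Mul(Pow(Add(Rational(-1, 4), y), -1), Add(17, y)) (Function('a')(y) = Mul(Add(y, 17), Pow(Add(y, Rational(-1, 4)), -1)) = Mul(Add(17, y), Pow(Add(Rational(-1, 4), y), -1)) = Mul(Pow(Add(Rational(-1, 4), y), -1), Add(17, y)))
Add(Mul(o, Function('a')(Function('A')(-3))), -465) = Add(Mul(148, Mul(4, Pow(Add(-1, Mul(4, -3)), -1), Add(17, -3))), -465) = Add(Mul(148, Mul(4, Pow(Add(-1, -12), -1), 14)), -465) = Add(Mul(148, Mul(4, Pow(-13, -1), 14)), -465) = Add(Mul(148, Mul(4, Rational(-1, 13), 14)), -465) = Add(Mul(148, Rational(-56, 13)), -465) = Add(Rational(-8288, 13), -465) = Rational(-14333, 13)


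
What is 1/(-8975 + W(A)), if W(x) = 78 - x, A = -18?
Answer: -1/8879 ≈ -0.00011263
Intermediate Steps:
1/(-8975 + W(A)) = 1/(-8975 + (78 - 1*(-18))) = 1/(-8975 + (78 + 18)) = 1/(-8975 + 96) = 1/(-8879) = -1/8879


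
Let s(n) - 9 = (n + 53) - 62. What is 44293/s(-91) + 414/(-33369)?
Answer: -70383371/144599 ≈ -486.75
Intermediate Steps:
s(n) = n (s(n) = 9 + ((n + 53) - 62) = 9 + ((53 + n) - 62) = 9 + (-9 + n) = n)
44293/s(-91) + 414/(-33369) = 44293/(-91) + 414/(-33369) = 44293*(-1/91) + 414*(-1/33369) = -44293/91 - 138/11123 = -70383371/144599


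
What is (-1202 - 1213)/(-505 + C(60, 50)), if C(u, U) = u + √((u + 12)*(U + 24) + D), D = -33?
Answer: 214935/38546 + 483*√5295/38546 ≈ 6.4879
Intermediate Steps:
C(u, U) = u + √(-33 + (12 + u)*(24 + U)) (C(u, U) = u + √((u + 12)*(U + 24) - 33) = u + √((12 + u)*(24 + U) - 33) = u + √(-33 + (12 + u)*(24 + U)))
(-1202 - 1213)/(-505 + C(60, 50)) = (-1202 - 1213)/(-505 + (60 + √(255 + 12*50 + 24*60 + 50*60))) = -2415/(-505 + (60 + √(255 + 600 + 1440 + 3000))) = -2415/(-505 + (60 + √5295)) = -2415/(-445 + √5295)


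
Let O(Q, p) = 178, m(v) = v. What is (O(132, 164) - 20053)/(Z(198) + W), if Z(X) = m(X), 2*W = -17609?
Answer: 39750/17213 ≈ 2.3093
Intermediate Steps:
W = -17609/2 (W = (½)*(-17609) = -17609/2 ≈ -8804.5)
Z(X) = X
(O(132, 164) - 20053)/(Z(198) + W) = (178 - 20053)/(198 - 17609/2) = -19875/(-17213/2) = -19875*(-2/17213) = 39750/17213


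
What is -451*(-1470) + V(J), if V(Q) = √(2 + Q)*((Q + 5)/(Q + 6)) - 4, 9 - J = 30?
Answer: 662966 + 16*I*√19/15 ≈ 6.6297e+5 + 4.6495*I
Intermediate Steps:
J = -21 (J = 9 - 1*30 = 9 - 30 = -21)
V(Q) = -4 + √(2 + Q)*(5 + Q)/(6 + Q) (V(Q) = √(2 + Q)*((5 + Q)/(6 + Q)) - 4 = √(2 + Q)*(5 + Q)/(6 + Q) - 4 = -4 + √(2 + Q)*(5 + Q)/(6 + Q))
-451*(-1470) + V(J) = -451*(-1470) + (-24 - 4*(-21) + 5*√(2 - 21) - 21*√(2 - 21))/(6 - 21) = 662970 + (-24 + 84 + 5*√(-19) - 21*I*√19)/(-15) = 662970 - (-24 + 84 + 5*(I*√19) - 21*I*√19)/15 = 662970 - (-24 + 84 + 5*I*√19 - 21*I*√19)/15 = 662970 - (60 - 16*I*√19)/15 = 662970 + (-4 + 16*I*√19/15) = 662966 + 16*I*√19/15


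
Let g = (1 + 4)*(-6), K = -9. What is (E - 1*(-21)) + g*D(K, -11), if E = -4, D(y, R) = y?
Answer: 287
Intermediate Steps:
g = -30 (g = 5*(-6) = -30)
(E - 1*(-21)) + g*D(K, -11) = (-4 - 1*(-21)) - 30*(-9) = (-4 + 21) + 270 = 17 + 270 = 287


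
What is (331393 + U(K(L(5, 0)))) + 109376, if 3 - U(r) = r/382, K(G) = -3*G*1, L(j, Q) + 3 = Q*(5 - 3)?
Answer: 168374895/382 ≈ 4.4077e+5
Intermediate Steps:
L(j, Q) = -3 + 2*Q (L(j, Q) = -3 + Q*(5 - 3) = -3 + Q*2 = -3 + 2*Q)
K(G) = -3*G
U(r) = 3 - r/382
(331393 + U(K(L(5, 0)))) + 109376 = (331393 + (3 - (-3)*(-3 + 2*0)/382)) + 109376 = (331393 + (3 - (-3)*(-3 + 0)/382)) + 109376 = (331393 + (3 - (-3)*(-3)/382)) + 109376 = (331393 + (3 - 1/382*9)) + 109376 = (331393 + (3 - 9/382)) + 109376 = (331393 + 1137/382) + 109376 = 126593263/382 + 109376 = 168374895/382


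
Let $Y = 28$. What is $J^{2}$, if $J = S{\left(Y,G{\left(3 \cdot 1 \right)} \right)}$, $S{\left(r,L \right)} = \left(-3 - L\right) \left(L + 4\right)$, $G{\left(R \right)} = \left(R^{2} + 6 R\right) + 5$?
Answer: $1587600$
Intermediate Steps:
$G{\left(R \right)} = 5 + R^{2} + 6 R$
$S{\left(r,L \right)} = \left(-3 - L\right) \left(4 + L\right)$
$J = -1260$ ($J = -12 - \left(5 + \left(3 \cdot 1\right)^{2} + 6 \cdot 3 \cdot 1\right)^{2} - 7 \left(5 + \left(3 \cdot 1\right)^{2} + 6 \cdot 3 \cdot 1\right) = -12 - \left(5 + 3^{2} + 6 \cdot 3\right)^{2} - 7 \left(5 + 3^{2} + 6 \cdot 3\right) = -12 - \left(5 + 9 + 18\right)^{2} - 7 \left(5 + 9 + 18\right) = -12 - 32^{2} - 224 = -12 - 1024 - 224 = -1260$)
$J^{2} = \left(-1260\right)^{2} = 1587600$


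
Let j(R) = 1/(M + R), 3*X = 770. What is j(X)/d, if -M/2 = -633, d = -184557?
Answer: -1/281018792 ≈ -3.5585e-9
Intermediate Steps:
M = 1266 (M = -2*(-633) = 1266)
X = 770/3 (X = (⅓)*770 = 770/3 ≈ 256.67)
j(R) = 1/(1266 + R)
j(X)/d = 1/((1266 + 770/3)*(-184557)) = -1/184557/(4568/3) = (3/4568)*(-1/184557) = -1/281018792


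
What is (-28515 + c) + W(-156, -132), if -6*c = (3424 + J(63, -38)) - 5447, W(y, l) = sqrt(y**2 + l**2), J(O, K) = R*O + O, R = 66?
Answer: -86644/3 + 12*sqrt(290) ≈ -28677.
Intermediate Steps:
J(O, K) = 67*O (J(O, K) = 66*O + O = 67*O)
W(y, l) = sqrt(l**2 + y**2)
c = -1099/3 (c = -((3424 + 67*63) - 5447)/6 = -((3424 + 4221) - 5447)/6 = -(7645 - 5447)/6 = -1/6*2198 = -1099/3 ≈ -366.33)
(-28515 + c) + W(-156, -132) = (-28515 - 1099/3) + sqrt((-132)**2 + (-156)**2) = -86644/3 + sqrt(17424 + 24336) = -86644/3 + sqrt(41760) = -86644/3 + 12*sqrt(290)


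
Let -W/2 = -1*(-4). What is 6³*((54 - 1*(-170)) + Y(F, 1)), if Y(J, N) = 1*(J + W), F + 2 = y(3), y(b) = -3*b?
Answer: 44280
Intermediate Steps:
F = -11 (F = -2 - 3*3 = -2 - 9 = -11)
W = -8 (W = -(-2)*(-4) = -2*4 = -8)
Y(J, N) = -8 + J (Y(J, N) = 1*(J - 8) = 1*(-8 + J) = -8 + J)
6³*((54 - 1*(-170)) + Y(F, 1)) = 6³*((54 - 1*(-170)) + (-8 - 11)) = 216*((54 + 170) - 19) = 216*(224 - 19) = 216*205 = 44280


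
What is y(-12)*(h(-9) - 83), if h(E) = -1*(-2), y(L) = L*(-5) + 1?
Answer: -4941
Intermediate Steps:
y(L) = 1 - 5*L (y(L) = -5*L + 1 = 1 - 5*L)
h(E) = 2
y(-12)*(h(-9) - 83) = (1 - 5*(-12))*(2 - 83) = (1 + 60)*(-81) = 61*(-81) = -4941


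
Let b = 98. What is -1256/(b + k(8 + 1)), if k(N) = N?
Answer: -1256/107 ≈ -11.738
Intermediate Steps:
-1256/(b + k(8 + 1)) = -1256/(98 + (8 + 1)) = -1256/(98 + 9) = -1256/107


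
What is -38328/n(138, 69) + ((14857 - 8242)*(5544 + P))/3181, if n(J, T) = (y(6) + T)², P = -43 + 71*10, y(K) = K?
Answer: 76995168919/5964375 ≈ 12909.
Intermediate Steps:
P = 667 (P = -43 + 710 = 667)
n(J, T) = (6 + T)²
-38328/n(138, 69) + ((14857 - 8242)*(5544 + P))/3181 = -38328/(6 + 69)² + ((14857 - 8242)*(5544 + 667))/3181 = -38328/(75²) + (6615*6211)*(1/3181) = -38328/5625 + 41085765*(1/3181) = -38328*1/5625 + 41085765/3181 = -12776/1875 + 41085765/3181 = 76995168919/5964375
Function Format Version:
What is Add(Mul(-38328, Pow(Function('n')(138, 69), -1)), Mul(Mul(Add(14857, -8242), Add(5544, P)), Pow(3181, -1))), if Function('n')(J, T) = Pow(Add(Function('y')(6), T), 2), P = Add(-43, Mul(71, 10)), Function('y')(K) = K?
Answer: Rational(76995168919, 5964375) ≈ 12909.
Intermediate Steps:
P = 667 (P = Add(-43, 710) = 667)
Function('n')(J, T) = Pow(Add(6, T), 2)
Add(Mul(-38328, Pow(Function('n')(138, 69), -1)), Mul(Mul(Add(14857, -8242), Add(5544, P)), Pow(3181, -1))) = Add(Mul(-38328, Pow(Pow(Add(6, 69), 2), -1)), Mul(Mul(Add(14857, -8242), Add(5544, 667)), Pow(3181, -1))) = Add(Mul(-38328, Pow(Pow(75, 2), -1)), Mul(Mul(6615, 6211), Rational(1, 3181))) = Add(Mul(-38328, Pow(5625, -1)), Mul(41085765, Rational(1, 3181))) = Add(Mul(-38328, Rational(1, 5625)), Rational(41085765, 3181)) = Add(Rational(-12776, 1875), Rational(41085765, 3181)) = Rational(76995168919, 5964375)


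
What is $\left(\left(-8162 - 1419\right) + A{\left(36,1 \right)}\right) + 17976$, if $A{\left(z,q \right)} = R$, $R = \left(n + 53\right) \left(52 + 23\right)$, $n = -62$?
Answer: $7720$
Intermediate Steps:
$R = -675$ ($R = \left(-62 + 53\right) \left(52 + 23\right) = \left(-9\right) 75 = -675$)
$A{\left(z,q \right)} = -675$
$\left(\left(-8162 - 1419\right) + A{\left(36,1 \right)}\right) + 17976 = \left(\left(-8162 - 1419\right) - 675\right) + 17976 = \left(-9581 - 675\right) + 17976 = -10256 + 17976 = 7720$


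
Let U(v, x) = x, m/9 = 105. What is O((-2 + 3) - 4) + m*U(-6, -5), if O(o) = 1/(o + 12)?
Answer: -42524/9 ≈ -4724.9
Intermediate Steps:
m = 945 (m = 9*105 = 945)
O(o) = 1/(12 + o)
O((-2 + 3) - 4) + m*U(-6, -5) = 1/(12 + ((-2 + 3) - 4)) + 945*(-5) = 1/(12 + (1 - 4)) - 4725 = 1/(12 - 3) - 4725 = 1/9 - 4725 = -42524/9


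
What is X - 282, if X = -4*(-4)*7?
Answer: -170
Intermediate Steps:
X = 112 (X = 16*7 = 112)
X - 282 = 112 - 282 = -170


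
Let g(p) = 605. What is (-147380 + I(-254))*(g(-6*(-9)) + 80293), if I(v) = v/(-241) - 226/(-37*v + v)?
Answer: -2189501858184515/183642 ≈ -1.1923e+10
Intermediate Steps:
I(v) = -v/241 + 113/(18*v) (I(v) = v*(-1/241) - 226*(-1/(36*v)) = -v/241 - (-113)/(18*v) = -v/241 + 113/(18*v))
(-147380 + I(-254))*(g(-6*(-9)) + 80293) = (-147380 + (-1/241*(-254) + (113/18)/(-254)))*(605 + 80293) = (-147380 + (254/241 + (113/18)*(-1/254)))*80898 = (-147380 + (254/241 - 113/4572))*80898 = (-147380 + 1134055/1101852)*80898 = -162389813705/1101852*80898 = -2189501858184515/183642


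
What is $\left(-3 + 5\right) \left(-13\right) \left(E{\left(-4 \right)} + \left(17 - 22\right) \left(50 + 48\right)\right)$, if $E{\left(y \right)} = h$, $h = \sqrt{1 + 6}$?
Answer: $12740 - 26 \sqrt{7} \approx 12671.0$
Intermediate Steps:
$h = \sqrt{7} \approx 2.6458$
$E{\left(y \right)} = \sqrt{7}$
$\left(-3 + 5\right) \left(-13\right) \left(E{\left(-4 \right)} + \left(17 - 22\right) \left(50 + 48\right)\right) = \left(-3 + 5\right) \left(-13\right) \left(\sqrt{7} + \left(17 - 22\right) \left(50 + 48\right)\right) = 2 \left(-13\right) \left(\sqrt{7} - 490\right) = - 26 \left(\sqrt{7} - 490\right) = - 26 \left(-490 + \sqrt{7}\right) = 12740 - 26 \sqrt{7}$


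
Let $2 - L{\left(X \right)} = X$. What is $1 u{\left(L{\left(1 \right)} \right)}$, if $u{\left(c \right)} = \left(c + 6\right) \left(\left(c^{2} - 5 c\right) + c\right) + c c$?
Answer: $-20$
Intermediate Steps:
$L{\left(X \right)} = 2 - X$
$u{\left(c \right)} = c^{2} + \left(6 + c\right) \left(c^{2} - 4 c\right)$ ($u{\left(c \right)} = \left(6 + c\right) \left(c^{2} - 4 c\right) + c^{2} = c^{2} + \left(6 + c\right) \left(c^{2} - 4 c\right)$)
$1 u{\left(L{\left(1 \right)} \right)} = 1 \left(2 - 1\right) \left(-24 + \left(2 - 1\right)^{2} + 3 \left(2 - 1\right)\right) = 1 \cdot 1 \left(-24 + 1^{2} + 3 \cdot 1\right) = 1 \cdot 1 \left(-24 + 1 + 3\right) = 1 \cdot 1 \left(-20\right) = 1 \left(-20\right) = -20$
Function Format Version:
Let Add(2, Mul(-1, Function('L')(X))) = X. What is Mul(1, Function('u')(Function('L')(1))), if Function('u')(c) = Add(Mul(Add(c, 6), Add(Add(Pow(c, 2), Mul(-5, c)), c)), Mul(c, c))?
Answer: -20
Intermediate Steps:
Function('L')(X) = Add(2, Mul(-1, X))
Function('u')(c) = Add(Pow(c, 2), Mul(Add(6, c), Add(Pow(c, 2), Mul(-4, c)))) (Function('u')(c) = Add(Mul(Add(6, c), Add(Pow(c, 2), Mul(-4, c))), Pow(c, 2)) = Add(Pow(c, 2), Mul(Add(6, c), Add(Pow(c, 2), Mul(-4, c)))))
Mul(1, Function('u')(Function('L')(1))) = Mul(1, Mul(Add(2, Mul(-1, 1)), Add(-24, Pow(Add(2, Mul(-1, 1)), 2), Mul(3, Add(2, Mul(-1, 1)))))) = Mul(1, Mul(Add(2, -1), Add(-24, Pow(Add(2, -1), 2), Mul(3, Add(2, -1))))) = Mul(1, Mul(1, Add(-24, Pow(1, 2), Mul(3, 1)))) = Mul(1, Mul(1, Add(-24, 1, 3))) = Mul(1, Mul(1, -20)) = Mul(1, -20) = -20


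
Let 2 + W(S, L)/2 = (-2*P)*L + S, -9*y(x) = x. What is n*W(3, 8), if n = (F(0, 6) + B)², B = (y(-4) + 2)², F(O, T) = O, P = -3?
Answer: 22957088/6561 ≈ 3499.0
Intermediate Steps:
y(x) = -x/9
W(S, L) = -4 + 2*S + 12*L (W(S, L) = -4 + 2*((-2*(-3))*L + S) = -4 + 2*(6*L + S) = -4 + 2*(S + 6*L) = -4 + (2*S + 12*L) = -4 + 2*S + 12*L)
B = 484/81 (B = (-⅑*(-4) + 2)² = (4/9 + 2)² = (22/9)² = 484/81 ≈ 5.9753)
n = 234256/6561 (n = (0 + 484/81)² = (484/81)² = 234256/6561 ≈ 35.704)
n*W(3, 8) = 234256*(-4 + 2*3 + 12*8)/6561 = 234256*(-4 + 6 + 96)/6561 = (234256/6561)*98 = 22957088/6561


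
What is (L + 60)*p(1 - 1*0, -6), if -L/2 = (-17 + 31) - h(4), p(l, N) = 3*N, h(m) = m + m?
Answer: -864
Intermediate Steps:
h(m) = 2*m
L = -12 (L = -2*((-17 + 31) - 2*4) = -2*(14 - 1*8) = -2*(14 - 8) = -2*6 = -12)
(L + 60)*p(1 - 1*0, -6) = (-12 + 60)*(3*(-6)) = 48*(-18) = -864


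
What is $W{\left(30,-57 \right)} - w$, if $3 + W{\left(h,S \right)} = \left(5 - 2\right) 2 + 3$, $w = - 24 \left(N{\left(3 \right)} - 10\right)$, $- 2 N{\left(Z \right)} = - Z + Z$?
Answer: $-234$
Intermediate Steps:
$N{\left(Z \right)} = 0$ ($N{\left(Z \right)} = - \frac{- Z + Z}{2} = \left(- \frac{1}{2}\right) 0 = 0$)
$w = 240$ ($w = - 24 \left(0 - 10\right) = \left(-24\right) \left(-10\right) = 240$)
$W{\left(h,S \right)} = 6$ ($W{\left(h,S \right)} = -3 + \left(\left(5 - 2\right) 2 + 3\right) = -3 + \left(3 \cdot 2 + 3\right) = -3 + \left(6 + 3\right) = -3 + 9 = 6$)
$W{\left(30,-57 \right)} - w = 6 - 240 = -234$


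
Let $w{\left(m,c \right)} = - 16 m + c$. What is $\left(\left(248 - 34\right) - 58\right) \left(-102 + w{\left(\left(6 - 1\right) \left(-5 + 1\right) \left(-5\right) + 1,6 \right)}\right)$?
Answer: $-267072$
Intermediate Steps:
$w{\left(m,c \right)} = c - 16 m$
$\left(\left(248 - 34\right) - 58\right) \left(-102 + w{\left(\left(6 - 1\right) \left(-5 + 1\right) \left(-5\right) + 1,6 \right)}\right) = \left(\left(248 - 34\right) - 58\right) \left(-102 + \left(6 - 16 \left(\left(6 - 1\right) \left(-5 + 1\right) \left(-5\right) + 1\right)\right)\right) = \left(\left(248 - 34\right) - 58\right) \left(-102 + \left(6 - 16 \left(5 \left(-4\right) \left(-5\right) + 1\right)\right)\right) = \left(214 - 58\right) \left(-102 + \left(6 - 16 \left(\left(-20\right) \left(-5\right) + 1\right)\right)\right) = 156 \left(-102 + \left(6 - 16 \left(100 + 1\right)\right)\right) = 156 \left(-102 + \left(6 - 1616\right)\right) = 156 \left(-102 - 1610\right) = 156 \left(-1712\right) = -267072$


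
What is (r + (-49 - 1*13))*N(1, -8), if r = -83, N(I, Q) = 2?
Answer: -290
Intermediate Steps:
(r + (-49 - 1*13))*N(1, -8) = (-83 + (-49 - 1*13))*2 = (-83 + (-49 - 13))*2 = (-83 - 62)*2 = -145*2 = -290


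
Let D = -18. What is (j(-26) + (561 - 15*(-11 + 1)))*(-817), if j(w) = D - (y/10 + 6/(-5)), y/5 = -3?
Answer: -5683869/10 ≈ -5.6839e+5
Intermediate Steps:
y = -15 (y = 5*(-3) = -15)
j(w) = -153/10 (j(w) = -18 - (-15/10 + 6/(-5)) = -18 - (-15*⅒ + 6*(-⅕)) = -18 - (-3/2 - 6/5) = -18 - 1*(-27/10) = -18 + 27/10 = -153/10)
(j(-26) + (561 - 15*(-11 + 1)))*(-817) = (-153/10 + (561 - 15*(-11 + 1)))*(-817) = (-153/10 + (561 - 15*(-10)))*(-817) = (-153/10 + (561 - 1*(-150)))*(-817) = (-153/10 + (561 + 150))*(-817) = (-153/10 + 711)*(-817) = (6957/10)*(-817) = -5683869/10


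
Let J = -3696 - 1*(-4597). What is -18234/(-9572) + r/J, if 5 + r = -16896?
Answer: -72673769/4312186 ≈ -16.853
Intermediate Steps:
r = -16901 (r = -5 - 16896 = -16901)
J = 901 (J = -3696 + 4597 = 901)
-18234/(-9572) + r/J = -18234/(-9572) - 16901/901 = -18234*(-1/9572) - 16901*1/901 = 9117/4786 - 16901/901 = -72673769/4312186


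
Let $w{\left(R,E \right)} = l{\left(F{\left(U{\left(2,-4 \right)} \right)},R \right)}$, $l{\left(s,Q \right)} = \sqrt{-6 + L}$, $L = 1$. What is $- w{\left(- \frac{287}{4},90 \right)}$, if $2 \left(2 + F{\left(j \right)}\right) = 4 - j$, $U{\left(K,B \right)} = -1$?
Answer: $- i \sqrt{5} \approx - 2.2361 i$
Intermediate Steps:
$F{\left(j \right)} = - \frac{j}{2}$ ($F{\left(j \right)} = -2 + \frac{4 - j}{2} = -2 - \left(-2 + \frac{j}{2}\right) = - \frac{j}{2}$)
$l{\left(s,Q \right)} = i \sqrt{5}$ ($l{\left(s,Q \right)} = \sqrt{-6 + 1} = \sqrt{-5} = i \sqrt{5}$)
$w{\left(R,E \right)} = i \sqrt{5}$
$- w{\left(- \frac{287}{4},90 \right)} = - i \sqrt{5}$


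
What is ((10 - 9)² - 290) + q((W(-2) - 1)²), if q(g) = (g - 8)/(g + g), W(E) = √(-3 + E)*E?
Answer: (-10955*I - 2308*√5)/(2*(4*√5 + 19*I)) ≈ -288.33 + 0.081127*I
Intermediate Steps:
W(E) = E*√(-3 + E)
q(g) = (-8 + g)/(2*g) (q(g) = (-8 + g)/((2*g)) = (-8 + g)*(1/(2*g)) = (-8 + g)/(2*g))
((10 - 9)² - 290) + q((W(-2) - 1)²) = ((10 - 9)² - 290) + (-8 + (-2*√(-3 - 2) - 1)²)/(2*((-2*√(-3 - 2) - 1)²)) = (1² - 290) + (-8 + (-2*I*√5 - 1)²)/(2*((-2*I*√5 - 1)²)) = (1 - 290) + (-8 + (-2*I*√5 - 1)²)/(2*((-2*I*√5 - 1)²)) = -289 + (-8 + (-2*I*√5 - 1)²)/(2*((-2*I*√5 - 1)²)) = -289 + (-8 + (-1 - 2*I*√5)²)/(2*((-1 - 2*I*√5)²)) = -289 + (-8 + (-1 - 2*I*√5)²)/(2*(-1 - 2*I*√5)²)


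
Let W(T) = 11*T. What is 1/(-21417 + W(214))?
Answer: -1/19063 ≈ -5.2458e-5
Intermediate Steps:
1/(-21417 + W(214)) = 1/(-21417 + 11*214) = 1/(-21417 + 2354) = 1/(-19063) = -1/19063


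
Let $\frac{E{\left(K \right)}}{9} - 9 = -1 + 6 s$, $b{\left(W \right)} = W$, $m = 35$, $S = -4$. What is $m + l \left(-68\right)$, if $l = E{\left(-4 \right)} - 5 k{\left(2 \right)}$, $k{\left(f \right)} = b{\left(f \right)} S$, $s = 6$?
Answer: $-29613$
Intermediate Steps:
$k{\left(f \right)} = - 4 f$ ($k{\left(f \right)} = f \left(-4\right) = - 4 f$)
$E{\left(K \right)} = 396$ ($E{\left(K \right)} = 81 + 9 \left(-1 + 6 \cdot 6\right) = 81 + 9 \left(-1 + 36\right) = 81 + 9 \cdot 35 = 81 + 315 = 396$)
$l = 436$ ($l = 396 - 5 \left(\left(-4\right) 2\right) = 396 - -40 = 396 + 40 = 436$)
$m + l \left(-68\right) = 35 + 436 \left(-68\right) = 35 - 29648 = -29613$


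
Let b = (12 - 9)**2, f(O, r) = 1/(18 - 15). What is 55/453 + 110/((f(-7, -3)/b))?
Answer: 1345465/453 ≈ 2970.1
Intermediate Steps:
f(O, r) = 1/3
b = 9 (b = 3**2 = 9)
55/453 + 110/((f(-7, -3)/b)) = 55/453 + 110/(((1/3)/9)) = 55*(1/453) + 110/(((1/3)*(1/9))) = 55/453 + 110/(1/27) = 55/453 + 110*27 = 55/453 + 2970 = 1345465/453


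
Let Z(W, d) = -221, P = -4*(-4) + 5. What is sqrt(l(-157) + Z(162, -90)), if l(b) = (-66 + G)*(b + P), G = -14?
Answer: sqrt(10659) ≈ 103.24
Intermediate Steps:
P = 21 (P = 16 + 5 = 21)
l(b) = -1680 - 80*b (l(b) = (-66 - 14)*(b + 21) = -80*(21 + b) = -1680 - 80*b)
sqrt(l(-157) + Z(162, -90)) = sqrt((-1680 - 80*(-157)) - 221) = sqrt((-1680 + 12560) - 221) = sqrt(10880 - 221) = sqrt(10659)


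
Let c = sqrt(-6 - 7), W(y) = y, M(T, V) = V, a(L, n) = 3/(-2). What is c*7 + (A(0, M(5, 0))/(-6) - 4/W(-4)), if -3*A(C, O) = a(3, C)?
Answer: 11/12 + 7*I*sqrt(13) ≈ 0.91667 + 25.239*I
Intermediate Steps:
a(L, n) = -3/2 (a(L, n) = 3*(-1/2) = -3/2)
A(C, O) = 1/2 (A(C, O) = -1/3*(-3/2) = 1/2)
c = I*sqrt(13) (c = sqrt(-13) = I*sqrt(13) ≈ 3.6056*I)
c*7 + (A(0, M(5, 0))/(-6) - 4/W(-4)) = (I*sqrt(13))*7 + ((1/2)/(-6) - 4/(-4)) = 7*I*sqrt(13) + ((1/2)*(-1/6) - 4*(-1/4)) = 7*I*sqrt(13) + (-1/12 + 1) = 7*I*sqrt(13) + 11/12 = 11/12 + 7*I*sqrt(13)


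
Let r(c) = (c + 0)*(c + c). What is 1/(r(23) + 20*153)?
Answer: 1/4118 ≈ 0.00024284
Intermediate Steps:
r(c) = 2*c**2 (r(c) = c*(2*c) = 2*c**2)
1/(r(23) + 20*153) = 1/(2*23**2 + 20*153) = 1/(2*529 + 3060) = 1/(1058 + 3060) = 1/4118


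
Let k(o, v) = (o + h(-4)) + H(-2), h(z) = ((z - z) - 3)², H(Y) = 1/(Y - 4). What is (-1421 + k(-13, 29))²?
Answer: 73119601/36 ≈ 2.0311e+6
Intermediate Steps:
H(Y) = 1/(-4 + Y)
h(z) = 9 (h(z) = (0 - 3)² = (-3)² = 9)
k(o, v) = 53/6 + o (k(o, v) = (o + 9) + 1/(-4 - 2) = (9 + o) + 1/(-6) = (9 + o) - ⅙ = 53/6 + o)
(-1421 + k(-13, 29))² = (-1421 + (53/6 - 13))² = (-1421 - 25/6)² = (-8551/6)² = 73119601/36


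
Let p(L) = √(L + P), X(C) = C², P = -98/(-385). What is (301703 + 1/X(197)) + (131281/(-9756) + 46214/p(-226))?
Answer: 114225877214039/378620604 - 23107*I*√10670/776 ≈ 3.0169e+5 - 3075.8*I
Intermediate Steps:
P = 14/55 (P = -98*(-1/385) = 14/55 ≈ 0.25455)
p(L) = √(14/55 + L) (p(L) = √(L + 14/55) = √(14/55 + L))
(301703 + 1/X(197)) + (131281/(-9756) + 46214/p(-226)) = (301703 + 1/(197²)) + (131281/(-9756) + 46214/((√(770 + 3025*(-226))/55))) = (301703 + 1/38809) + (131281*(-1/9756) + 46214/((√(770 - 683650)/55))) = (301703 + 1/38809) + (-131281/9756 + 46214/((√(-682880)/55))) = 11708791728/38809 + (-131281/9756 + 46214/(((8*I*√10670)/55))) = 11708791728/38809 + (-131281/9756 + 46214/((8*I*√10670/55))) = 11708791728/38809 + (-131281/9756 + 46214*(-I*√10670/1552)) = 11708791728/38809 + (-131281/9756 - 23107*I*√10670/776) = 114225877214039/378620604 - 23107*I*√10670/776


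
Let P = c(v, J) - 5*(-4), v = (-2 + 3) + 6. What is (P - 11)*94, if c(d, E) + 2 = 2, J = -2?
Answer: 846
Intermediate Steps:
v = 7 (v = 1 + 6 = 7)
c(d, E) = 0 (c(d, E) = -2 + 2 = 0)
P = 20 (P = 0 - 5*(-4) = 0 + 20 = 20)
(P - 11)*94 = (20 - 11)*94 = 9*94 = 846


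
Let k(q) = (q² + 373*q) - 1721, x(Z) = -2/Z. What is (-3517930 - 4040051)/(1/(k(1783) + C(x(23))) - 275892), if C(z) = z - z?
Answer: 29040990259887/1060094869883 ≈ 27.395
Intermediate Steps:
C(z) = 0
k(q) = -1721 + q² + 373*q
(-3517930 - 4040051)/(1/(k(1783) + C(x(23))) - 275892) = (-3517930 - 4040051)/(1/((-1721 + 1783² + 373*1783) + 0) - 275892) = -7557981/(1/((-1721 + 3179089 + 665059) + 0) - 275892) = -7557981/(1/(3842427 + 0) - 275892) = -7557981/(1/3842427 - 275892) = -7557981/(-1060094869883/3842427) = -7557981*(-3842427/1060094869883) = 29040990259887/1060094869883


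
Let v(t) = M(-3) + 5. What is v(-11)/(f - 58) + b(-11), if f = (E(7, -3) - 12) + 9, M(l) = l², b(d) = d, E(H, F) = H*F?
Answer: -458/41 ≈ -11.171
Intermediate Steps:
E(H, F) = F*H
f = -24 (f = (-3*7 - 12) + 9 = (-21 - 12) + 9 = -33 + 9 = -24)
v(t) = 14 (v(t) = (-3)² + 5 = 9 + 5 = 14)
v(-11)/(f - 58) + b(-11) = 14/(-24 - 58) - 11 = 14/(-82) - 11 = 14*(-1/82) - 11 = -7/41 - 11 = -458/41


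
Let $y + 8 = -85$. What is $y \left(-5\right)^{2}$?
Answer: $-2325$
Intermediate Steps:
$y = -93$ ($y = -8 - 85 = -93$)
$y \left(-5\right)^{2} = - 93 \left(-5\right)^{2} = \left(-93\right) 25 = -2325$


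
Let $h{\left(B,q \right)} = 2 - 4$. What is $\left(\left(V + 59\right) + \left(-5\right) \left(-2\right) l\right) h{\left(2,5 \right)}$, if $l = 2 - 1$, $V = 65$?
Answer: $-268$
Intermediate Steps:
$l = 1$
$h{\left(B,q \right)} = -2$
$\left(\left(V + 59\right) + \left(-5\right) \left(-2\right) l\right) h{\left(2,5 \right)} = \left(\left(65 + 59\right) + \left(-5\right) \left(-2\right) 1\right) \left(-2\right) = \left(124 + 10 \cdot 1\right) \left(-2\right) = \left(124 + 10\right) \left(-2\right) = 134 \left(-2\right) = -268$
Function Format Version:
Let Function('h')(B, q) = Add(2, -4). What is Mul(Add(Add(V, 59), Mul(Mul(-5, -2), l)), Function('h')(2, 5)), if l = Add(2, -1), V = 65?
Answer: -268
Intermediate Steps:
l = 1
Function('h')(B, q) = -2
Mul(Add(Add(V, 59), Mul(Mul(-5, -2), l)), Function('h')(2, 5)) = Mul(Add(Add(65, 59), Mul(Mul(-5, -2), 1)), -2) = Mul(Add(124, Mul(10, 1)), -2) = Mul(Add(124, 10), -2) = Mul(134, -2) = -268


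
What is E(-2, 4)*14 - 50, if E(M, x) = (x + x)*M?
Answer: -274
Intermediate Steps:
E(M, x) = 2*M*x (E(M, x) = (2*x)*M = 2*M*x)
E(-2, 4)*14 - 50 = (2*(-2)*4)*14 - 50 = -16*14 - 50 = -224 - 50 = -274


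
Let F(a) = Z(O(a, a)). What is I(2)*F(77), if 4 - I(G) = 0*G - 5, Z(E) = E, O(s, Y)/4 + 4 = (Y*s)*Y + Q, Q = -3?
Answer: 16434936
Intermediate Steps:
O(s, Y) = -28 + 4*s*Y**2 (O(s, Y) = -16 + 4*((Y*s)*Y - 3) = -16 + 4*(s*Y**2 - 3) = -16 + 4*(-3 + s*Y**2) = -16 + (-12 + 4*s*Y**2) = -28 + 4*s*Y**2)
F(a) = -28 + 4*a**3 (F(a) = -28 + 4*a*a**2 = -28 + 4*a**3)
I(G) = 9 (I(G) = 4 - (0*G - 5) = 4 - (0 - 5) = 4 - 1*(-5) = 4 + 5 = 9)
I(2)*F(77) = 9*(-28 + 4*77**3) = 9*(-28 + 4*456533) = 9*(-28 + 1826132) = 9*1826104 = 16434936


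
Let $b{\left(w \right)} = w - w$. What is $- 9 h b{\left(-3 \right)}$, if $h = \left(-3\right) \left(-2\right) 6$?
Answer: $0$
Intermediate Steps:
$b{\left(w \right)} = 0$
$h = 36$ ($h = 6 \cdot 6 = 36$)
$- 9 h b{\left(-3 \right)} = \left(-9\right) 36 \cdot 0 = \left(-324\right) 0 = 0$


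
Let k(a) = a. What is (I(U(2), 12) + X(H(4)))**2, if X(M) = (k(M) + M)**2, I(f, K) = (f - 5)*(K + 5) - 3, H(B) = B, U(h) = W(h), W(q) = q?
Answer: 100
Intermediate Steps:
U(h) = h
I(f, K) = -3 + (-5 + f)*(5 + K) (I(f, K) = (-5 + f)*(5 + K) - 3 = -3 + (-5 + f)*(5 + K))
X(M) = 4*M**2 (X(M) = (M + M)**2 = (2*M)**2 = 4*M**2)
(I(U(2), 12) + X(H(4)))**2 = ((-28 - 5*12 + 5*2 + 12*2) + 4*4**2)**2 = ((-28 - 60 + 10 + 24) + 4*16)**2 = (-54 + 64)**2 = 10**2 = 100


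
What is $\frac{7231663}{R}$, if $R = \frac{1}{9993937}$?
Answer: $72272784427231$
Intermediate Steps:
$R = \frac{1}{9993937} \approx 1.0006 \cdot 10^{-7}$
$\frac{7231663}{R} = 7231663 \frac{1}{\frac{1}{9993937}} = 7231663 \cdot 9993937 = 72272784427231$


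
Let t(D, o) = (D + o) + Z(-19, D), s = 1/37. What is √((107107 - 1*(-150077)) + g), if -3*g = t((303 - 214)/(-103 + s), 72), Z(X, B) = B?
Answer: √933242160055/1905 ≈ 507.11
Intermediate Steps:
s = 1/37 ≈ 0.027027
t(D, o) = o + 2*D (t(D, o) = (D + o) + D = o + 2*D)
g = -133867/5715 (g = -(72 + 2*((303 - 214)/(-103 + 1/37)))/3 = -(72 + 2*(89/(-3810/37)))/3 = -(72 + 2*(89*(-37/3810)))/3 = -(72 + 2*(-3293/3810))/3 = -(72 - 3293/1905)/3 = -⅓*133867/1905 = -133867/5715 ≈ -23.424)
√((107107 - 1*(-150077)) + g) = √((107107 - 1*(-150077)) - 133867/5715) = √((107107 + 150077) - 133867/5715) = √(257184 - 133867/5715) = √(1469672693/5715) = √933242160055/1905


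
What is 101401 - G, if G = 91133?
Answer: 10268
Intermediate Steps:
101401 - G = 101401 - 1*91133 = 101401 - 91133 = 10268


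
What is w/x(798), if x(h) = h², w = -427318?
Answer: -213659/318402 ≈ -0.67104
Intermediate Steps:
w/x(798) = -427318/(798²) = -427318/636804 = -427318*1/636804 = -213659/318402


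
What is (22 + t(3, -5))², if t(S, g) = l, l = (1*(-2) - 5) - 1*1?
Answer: 196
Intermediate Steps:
l = -8 (l = (-2 - 5) - 1 = -7 - 1 = -8)
t(S, g) = -8
(22 + t(3, -5))² = (22 - 8)² = 14² = 196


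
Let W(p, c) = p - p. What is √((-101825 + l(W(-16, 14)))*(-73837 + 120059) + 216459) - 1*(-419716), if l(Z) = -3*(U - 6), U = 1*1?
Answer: 419716 + I*√4705645361 ≈ 4.1972e+5 + 68598.0*I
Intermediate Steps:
W(p, c) = 0
U = 1
l(Z) = 15 (l(Z) = -3*(1 - 6) = -3*(-5) = 15)
√((-101825 + l(W(-16, 14)))*(-73837 + 120059) + 216459) - 1*(-419716) = √((-101825 + 15)*(-73837 + 120059) + 216459) - 1*(-419716) = √(-101810*46222 + 216459) + 419716 = √(-4705861820 + 216459) + 419716 = √(-4705645361) + 419716 = I*√4705645361 + 419716 = 419716 + I*√4705645361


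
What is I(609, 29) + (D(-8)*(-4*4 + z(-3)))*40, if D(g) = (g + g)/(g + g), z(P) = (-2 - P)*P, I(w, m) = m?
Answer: -731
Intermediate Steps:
z(P) = P*(-2 - P)
D(g) = 1 (D(g) = (2*g)/((2*g)) = (2*g)*(1/(2*g)) = 1)
I(609, 29) + (D(-8)*(-4*4 + z(-3)))*40 = 29 + (1*(-4*4 - 1*(-3)*(2 - 3)))*40 = 29 + (1*(-16 - 1*(-3)*(-1)))*40 = 29 + (1*(-16 - 3))*40 = 29 + (1*(-19))*40 = 29 - 19*40 = 29 - 760 = -731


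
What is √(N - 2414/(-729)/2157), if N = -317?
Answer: 11*I*√8885862879/58239 ≈ 17.804*I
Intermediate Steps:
√(N - 2414/(-729)/2157) = √(-317 - 2414/(-729)/2157) = √(-317 - 2414*(-1/729)*(1/2157)) = √(-317 + (2414/729)*(1/2157)) = √(-317 + 2414/1572453) = √(-498465187/1572453) = 11*I*√8885862879/58239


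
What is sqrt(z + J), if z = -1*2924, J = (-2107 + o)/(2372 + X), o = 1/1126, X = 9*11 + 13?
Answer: I*sqrt(70621719748302)/155388 ≈ 54.082*I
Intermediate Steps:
X = 112 (X = 99 + 13 = 112)
o = 1/1126 ≈ 0.00088810
J = -263609/310776 (J = (-2107 + 1/1126)/(2372 + 112) = -2372481/1126/2484 = -2372481/1126*1/2484 = -263609/310776 ≈ -0.84823)
z = -2924
sqrt(z + J) = sqrt(-2924 - 263609/310776) = sqrt(-908972633/310776) = I*sqrt(70621719748302)/155388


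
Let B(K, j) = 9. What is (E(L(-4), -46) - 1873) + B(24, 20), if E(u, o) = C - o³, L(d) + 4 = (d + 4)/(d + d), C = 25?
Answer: 95497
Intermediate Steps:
L(d) = -4 + (4 + d)/(2*d) (L(d) = -4 + (d + 4)/(d + d) = -4 + (4 + d)/((2*d)) = -4 + (4 + d)*(1/(2*d)) = -4 + (4 + d)/(2*d))
E(u, o) = 25 - o³
(E(L(-4), -46) - 1873) + B(24, 20) = ((25 - 1*(-46)³) - 1873) + 9 = ((25 - 1*(-97336)) - 1873) + 9 = ((25 + 97336) - 1873) + 9 = (97361 - 1873) + 9 = 95488 + 9 = 95497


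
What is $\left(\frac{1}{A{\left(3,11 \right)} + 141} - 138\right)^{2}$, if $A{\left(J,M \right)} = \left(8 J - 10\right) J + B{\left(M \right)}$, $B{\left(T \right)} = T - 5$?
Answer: $\frac{680218561}{35721} \approx 19043.0$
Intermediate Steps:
$B{\left(T \right)} = -5 + T$
$A{\left(J,M \right)} = -5 + M + J \left(-10 + 8 J\right)$ ($A{\left(J,M \right)} = \left(8 J - 10\right) J + \left(-5 + M\right) = \left(-10 + 8 J\right) J + \left(-5 + M\right) = J \left(-10 + 8 J\right) + \left(-5 + M\right) = -5 + M + J \left(-10 + 8 J\right)$)
$\left(\frac{1}{A{\left(3,11 \right)} + 141} - 138\right)^{2} = \left(\frac{1}{\left(-5 + 11 - 30 + 8 \cdot 3^{2}\right) + 141} - 138\right)^{2} = \left(\frac{1}{\left(-5 + 11 - 30 + 8 \cdot 9\right) + 141} - 138\right)^{2} = \left(\frac{1}{\left(-5 + 11 - 30 + 72\right) + 141} - 138\right)^{2} = \left(\frac{1}{48 + 141} - 138\right)^{2} = \left(\frac{1}{189} - 138\right)^{2} = \left(- \frac{26081}{189}\right)^{2} = \frac{680218561}{35721}$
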